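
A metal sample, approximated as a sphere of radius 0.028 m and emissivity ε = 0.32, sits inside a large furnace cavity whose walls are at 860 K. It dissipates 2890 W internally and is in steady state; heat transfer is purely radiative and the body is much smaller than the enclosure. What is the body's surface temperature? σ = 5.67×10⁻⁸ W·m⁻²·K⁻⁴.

T ≈ 2020 K

For a small grey body in a large enclosure, net radiated power = εσA(T⁴ − T_w⁴).
Steady state: P = εσA(T⁴ − T_w⁴) with A = 4πr² = 0.009852 m².
T⁴ = P/(εσA) + T_w⁴ = 2890/(0.32·5.67×10⁻⁸·0.009852) + (860)⁴
    = 1.617×10¹³ + 5.470×10¹¹ = 1.671×10¹³ K⁴.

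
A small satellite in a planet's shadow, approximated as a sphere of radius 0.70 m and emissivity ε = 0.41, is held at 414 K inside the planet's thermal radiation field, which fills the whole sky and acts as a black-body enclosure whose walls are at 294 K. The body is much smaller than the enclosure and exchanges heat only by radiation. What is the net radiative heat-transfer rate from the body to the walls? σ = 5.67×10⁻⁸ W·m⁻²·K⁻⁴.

For a small grey body in a large enclosure: P_net = εσA(T_body⁴ − T_wall⁴).
A = 4πr² = 6.158 m²; T_body⁴ − T_wall⁴ = 2.938×10¹⁰ − 7.471×10⁹ = 2.191×10¹⁰ K⁴.
|P_net| = 0.41·5.67×10⁻⁸·6.158·2.191×10¹⁰.

P_net ≈ 3140 W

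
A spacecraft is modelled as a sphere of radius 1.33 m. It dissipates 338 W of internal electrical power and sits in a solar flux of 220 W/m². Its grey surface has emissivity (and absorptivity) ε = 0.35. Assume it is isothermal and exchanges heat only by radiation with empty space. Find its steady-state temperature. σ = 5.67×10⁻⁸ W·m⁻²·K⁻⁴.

T ≈ 204 K

At steady state, absorbed solar power + internal power = radiated power.
Absorbed: α·S·A_cross = 0.35·220·5.557 = 427.9 W (cross-section πr²).
Total input = 427.9 + 338 = 765.9 W.
Radiated: εσ·A_surf·T⁴ with A_surf = 4πr² = 22.23 m².
T⁴ = 765.9/(0.35·5.67×10⁻⁸·22.23) = 1.736×10⁹ K⁴.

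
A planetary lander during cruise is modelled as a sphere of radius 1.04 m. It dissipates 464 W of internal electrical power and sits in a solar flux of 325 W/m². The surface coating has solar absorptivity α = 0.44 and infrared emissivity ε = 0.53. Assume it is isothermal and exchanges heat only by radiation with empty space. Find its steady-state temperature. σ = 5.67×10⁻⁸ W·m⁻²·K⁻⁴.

T ≈ 220 K

At steady state, absorbed solar power + internal power = radiated power.
Absorbed: α·S·A_cross = 0.44·325·3.398 = 485.9 W (cross-section πr²).
Total input = 485.9 + 464 = 949.9 W.
Radiated: εσ·A_surf·T⁴ with A_surf = 4πr² = 13.59 m².
T⁴ = 949.9/(0.53·5.67×10⁻⁸·13.59) = 2.326×10⁹ K⁴.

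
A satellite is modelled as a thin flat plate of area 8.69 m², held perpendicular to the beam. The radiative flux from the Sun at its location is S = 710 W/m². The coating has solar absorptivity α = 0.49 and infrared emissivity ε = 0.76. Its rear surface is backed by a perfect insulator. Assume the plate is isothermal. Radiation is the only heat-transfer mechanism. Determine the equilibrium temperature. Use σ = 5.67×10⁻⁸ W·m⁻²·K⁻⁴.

At equilibrium, absorbed power = emitted power.
Absorbing cross-section = A = 8.690 m²; emitting surface = A = 8.690 m² (ratio 1).
αS·A_cross = εσ·A_surf·T⁴  ⇒  T⁴ = αS/(ε·1σ).
T⁴ = 0.490·710/(0.76·1·5.67×10⁻⁸) = 8.073×10⁹ K⁴.
T = (8.073×10⁹)^(1/4).

T ≈ 300 K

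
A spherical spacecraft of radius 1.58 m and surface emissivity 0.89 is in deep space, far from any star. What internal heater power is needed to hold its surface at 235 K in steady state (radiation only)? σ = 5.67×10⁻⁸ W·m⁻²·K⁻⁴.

P = εσ·4πr²·T⁴.
4πr² = 31.37 m²; T⁴ = 3.050×10⁹ K⁴.
P = 0.89·5.67×10⁻⁸·31.37·3.050×10⁹.

P ≈ 4830 W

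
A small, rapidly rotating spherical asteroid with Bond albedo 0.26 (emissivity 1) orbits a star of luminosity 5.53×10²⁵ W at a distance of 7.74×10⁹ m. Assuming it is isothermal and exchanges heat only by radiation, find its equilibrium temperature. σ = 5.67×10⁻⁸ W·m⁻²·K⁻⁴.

First find the stellar flux at distance d: S = L/(4πd²) = 5.53×10²⁵/(4π·(7.74×10⁹)²) = 73460 W/m².
For an isothermal sphere, absorbed (1−a)S·πr² = emitted σ·4πr²·T⁴, so T⁴ = (1−a)S/(4σ).
T⁴ = 0.740·73460/(4·5.67×10⁻⁸) = 2.397×10¹¹ K⁴.

T ≈ 700 K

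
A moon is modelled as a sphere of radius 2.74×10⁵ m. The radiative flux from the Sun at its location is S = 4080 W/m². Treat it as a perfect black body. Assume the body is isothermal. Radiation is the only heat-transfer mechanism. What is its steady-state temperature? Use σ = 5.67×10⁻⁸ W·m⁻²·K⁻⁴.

At equilibrium, absorbed power = emitted power.
Absorbing cross-section = πr² = 2.359×10¹¹ m²; emitting surface = 4πr² = 9.434×10¹¹ m² (ratio 4).
S·A_cross = εσ·A_surf·T⁴  ⇒  T⁴ = S/(4σ).
T⁴ = 1.00·4080/(4·5.67×10⁻⁸) = 1.799×10¹⁰ K⁴.
T = (1.799×10¹⁰)^(1/4).

T ≈ 366 K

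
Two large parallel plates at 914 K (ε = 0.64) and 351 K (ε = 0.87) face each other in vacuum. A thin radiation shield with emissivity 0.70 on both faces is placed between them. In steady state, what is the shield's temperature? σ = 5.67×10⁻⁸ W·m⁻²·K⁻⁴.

T_s ≈ 750 K

In steady state the net flux on the hot side equals that on the cold side.
σ(T₁⁴−T_s⁴)/D₁ = σ(T_s⁴−T₂⁴)/D₂, with D₁ = 1/ε₁+1/ε_s−1 = 1.991, D₂ = 1/ε_s+1/ε₂−1 = 1.578.
Solve for T_s⁴: T_s⁴ = (D₂·T₁⁴ + D₁·T₂⁴)/(D₁+D₂) = 3.170×10¹¹ K⁴.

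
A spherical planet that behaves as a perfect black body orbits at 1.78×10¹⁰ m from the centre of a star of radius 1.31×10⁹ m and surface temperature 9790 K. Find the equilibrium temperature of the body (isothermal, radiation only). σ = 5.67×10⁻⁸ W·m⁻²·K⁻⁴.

The star's surface emits σT_*⁴; at distance d the flux is S = σT_*⁴(R_*/d)².
S = 5.67×10⁻⁸·(9790)⁴·(1.31×10⁹/1.78×10¹⁰)² = 2.821×10⁶ W/m².
For an isothermal sphere T⁴ = (1−a)S/(4σ) = 1.244×10¹³ K⁴.

T ≈ 1880 K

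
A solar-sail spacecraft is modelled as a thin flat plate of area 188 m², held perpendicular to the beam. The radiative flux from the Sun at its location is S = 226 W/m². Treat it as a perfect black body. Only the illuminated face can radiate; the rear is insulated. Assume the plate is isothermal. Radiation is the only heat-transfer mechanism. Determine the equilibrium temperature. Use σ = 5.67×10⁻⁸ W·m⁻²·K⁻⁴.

At equilibrium, absorbed power = emitted power.
Absorbing cross-section = A = 188.0 m²; emitting surface = A = 188.0 m² (ratio 1).
S·A_cross = εσ·A_surf·T⁴  ⇒  T⁴ = S/(1σ).
T⁴ = 1.00·226/(1·5.67×10⁻⁸) = 3.986×10⁹ K⁴.
T = (3.986×10⁹)^(1/4).

T ≈ 251 K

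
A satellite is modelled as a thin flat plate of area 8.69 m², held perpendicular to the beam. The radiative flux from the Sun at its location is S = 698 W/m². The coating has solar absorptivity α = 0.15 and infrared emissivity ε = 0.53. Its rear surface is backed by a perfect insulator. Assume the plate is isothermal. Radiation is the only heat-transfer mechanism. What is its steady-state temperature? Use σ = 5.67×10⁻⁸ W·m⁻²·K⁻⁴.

At equilibrium, absorbed power = emitted power.
Absorbing cross-section = A = 8.690 m²; emitting surface = A = 8.690 m² (ratio 1).
αS·A_cross = εσ·A_surf·T⁴  ⇒  T⁴ = αS/(ε·1σ).
T⁴ = 0.150·698/(0.53·1·5.67×10⁻⁸) = 3.484×10⁹ K⁴.
T = (3.484×10⁹)^(1/4).

T ≈ 243 K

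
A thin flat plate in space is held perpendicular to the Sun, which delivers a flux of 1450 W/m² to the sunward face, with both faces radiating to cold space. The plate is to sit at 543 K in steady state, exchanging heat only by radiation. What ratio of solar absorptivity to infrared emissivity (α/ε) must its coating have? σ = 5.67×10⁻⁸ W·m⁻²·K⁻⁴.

α/ε ≈ 6.80

Balance: αS·A = εσ·2A·T⁴ ⇒ α/ε = 2σT⁴/S.
α/ε = 2·5.67×10⁻⁸·(543)⁴/1450 = 2·5.67×10⁻⁸·8.694×10¹⁰/1450.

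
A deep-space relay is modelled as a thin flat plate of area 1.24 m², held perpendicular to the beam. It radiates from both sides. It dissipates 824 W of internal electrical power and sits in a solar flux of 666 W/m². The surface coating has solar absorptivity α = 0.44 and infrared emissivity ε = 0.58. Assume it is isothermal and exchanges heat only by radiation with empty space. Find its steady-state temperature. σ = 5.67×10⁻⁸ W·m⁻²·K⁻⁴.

T ≈ 347 K

At steady state, absorbed solar power + internal power = radiated power.
Absorbed: α·S·A_cross = 0.44·666·1.240 = 363.4 W (cross-section A).
Total input = 363.4 + 824 = 1187 W.
Radiated: εσ·A_surf·T⁴ with A_surf = 2A = 2.480 m².
T⁴ = 1187/(0.58·5.67×10⁻⁸·2.480) = 1.456×10¹⁰ K⁴.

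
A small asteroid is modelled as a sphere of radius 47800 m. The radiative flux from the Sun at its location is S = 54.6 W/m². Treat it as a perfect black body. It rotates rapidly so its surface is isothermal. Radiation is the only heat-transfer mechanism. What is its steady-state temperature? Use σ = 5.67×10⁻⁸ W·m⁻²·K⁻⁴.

At equilibrium, absorbed power = emitted power.
Absorbing cross-section = πr² = 7.178×10⁹ m²; emitting surface = 4πr² = 2.871×10¹⁰ m² (ratio 4).
S·A_cross = εσ·A_surf·T⁴  ⇒  T⁴ = S/(4σ).
T⁴ = 1.00·54.6/(4·5.67×10⁻⁸) = 2.407×10⁸ K⁴.
T = (2.407×10⁸)^(1/4).

T ≈ 125 K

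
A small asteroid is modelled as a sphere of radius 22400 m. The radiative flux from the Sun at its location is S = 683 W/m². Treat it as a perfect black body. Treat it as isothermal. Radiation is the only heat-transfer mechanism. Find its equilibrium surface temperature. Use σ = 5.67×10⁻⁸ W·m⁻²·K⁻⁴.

T ≈ 234 K

At equilibrium, absorbed power = emitted power.
Absorbing cross-section = πr² = 1.576×10⁹ m²; emitting surface = 4πr² = 6.305×10⁹ m² (ratio 4).
S·A_cross = εσ·A_surf·T⁴  ⇒  T⁴ = S/(4σ).
T⁴ = 1.00·683/(4·5.67×10⁻⁸) = 3.011×10⁹ K⁴.
T = (3.011×10⁹)^(1/4).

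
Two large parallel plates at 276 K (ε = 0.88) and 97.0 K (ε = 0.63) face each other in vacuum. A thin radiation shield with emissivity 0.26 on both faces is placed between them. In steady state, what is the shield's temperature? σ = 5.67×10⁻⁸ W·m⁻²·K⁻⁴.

In steady state the net flux on the hot side equals that on the cold side.
σ(T₁⁴−T_s⁴)/D₁ = σ(T_s⁴−T₂⁴)/D₂, with D₁ = 1/ε₁+1/ε_s−1 = 3.983, D₂ = 1/ε_s+1/ε₂−1 = 4.433.
Solve for T_s⁴: T_s⁴ = (D₂·T₁⁴ + D₁·T₂⁴)/(D₁+D₂) = 3.099×10⁹ K⁴.

T_s ≈ 236 K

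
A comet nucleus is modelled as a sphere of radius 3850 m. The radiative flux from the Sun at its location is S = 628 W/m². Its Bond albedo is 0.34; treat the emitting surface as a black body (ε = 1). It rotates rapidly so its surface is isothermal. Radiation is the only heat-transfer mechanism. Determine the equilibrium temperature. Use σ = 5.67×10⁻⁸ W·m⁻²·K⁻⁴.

T ≈ 207 K

At equilibrium, absorbed power = emitted power.
Absorbing cross-section = πr² = 4.657×10⁷ m²; emitting surface = 4πr² = 1.863×10⁸ m² (ratio 4).
(1−a)S·A_cross = εσ·A_surf·T⁴  ⇒  T⁴ = (1−a)S/(4σ).
T⁴ = 0.660·628/(4·5.67×10⁻⁸) = 1.828×10⁹ K⁴.
T = (1.828×10⁹)^(1/4).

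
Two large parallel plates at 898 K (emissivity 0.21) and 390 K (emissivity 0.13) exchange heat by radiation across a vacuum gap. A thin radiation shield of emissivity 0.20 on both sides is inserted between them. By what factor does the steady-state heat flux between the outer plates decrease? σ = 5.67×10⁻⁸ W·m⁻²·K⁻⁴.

factor ≈ 1.79

Without shield: q₀ = σΔ(T⁴)/(1/ε₁+1/ε₂−1) with denominator 11.45.
With shield the two gaps are in series; the resistances add: (1/ε₁+1/ε_s−1)+(1/ε_s+1/ε₂−1) = 8.762+11.69 = 20.45.
Heat-flux ratio q₀/q = 20.45/11.45.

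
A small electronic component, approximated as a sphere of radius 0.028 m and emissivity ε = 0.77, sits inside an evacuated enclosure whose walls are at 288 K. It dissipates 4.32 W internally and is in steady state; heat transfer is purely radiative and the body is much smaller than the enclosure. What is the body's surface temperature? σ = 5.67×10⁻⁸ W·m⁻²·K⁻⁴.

For a small grey body in a large enclosure, net radiated power = εσA(T⁴ − T_w⁴).
Steady state: P = εσA(T⁴ − T_w⁴) with A = 4πr² = 0.009852 m².
T⁴ = P/(εσA) + T_w⁴ = 4.32/(0.77·5.67×10⁻⁸·0.009852) + (288)⁴
    = 1.004×10¹⁰ + 6.880×10⁹ = 1.692×10¹⁰ K⁴.

T ≈ 361 K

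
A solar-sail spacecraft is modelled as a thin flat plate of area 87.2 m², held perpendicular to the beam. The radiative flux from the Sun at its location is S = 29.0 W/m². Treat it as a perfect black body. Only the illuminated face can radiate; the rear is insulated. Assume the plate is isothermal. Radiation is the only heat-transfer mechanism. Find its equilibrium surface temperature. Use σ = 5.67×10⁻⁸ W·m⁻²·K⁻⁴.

At equilibrium, absorbed power = emitted power.
Absorbing cross-section = A = 87.20 m²; emitting surface = A = 87.20 m² (ratio 1).
S·A_cross = εσ·A_surf·T⁴  ⇒  T⁴ = S/(1σ).
T⁴ = 1.00·29.0/(1·5.67×10⁻⁸) = 5.115×10⁸ K⁴.
T = (5.115×10⁸)^(1/4).

T ≈ 150 K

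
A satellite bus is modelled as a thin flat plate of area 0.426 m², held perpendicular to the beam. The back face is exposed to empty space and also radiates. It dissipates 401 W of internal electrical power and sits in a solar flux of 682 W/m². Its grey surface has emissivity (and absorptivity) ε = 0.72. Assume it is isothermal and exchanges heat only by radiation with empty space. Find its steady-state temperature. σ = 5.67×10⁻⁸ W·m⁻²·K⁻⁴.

T ≈ 364 K

At steady state, absorbed solar power + internal power = radiated power.
Absorbed: α·S·A_cross = 0.72·682·0.4260 = 209.2 W (cross-section A).
Total input = 209.2 + 401 = 610.2 W.
Radiated: εσ·A_surf·T⁴ with A_surf = 2A = 0.8520 m².
T⁴ = 610.2/(0.72·5.67×10⁻⁸·0.8520) = 1.754×10¹⁰ K⁴.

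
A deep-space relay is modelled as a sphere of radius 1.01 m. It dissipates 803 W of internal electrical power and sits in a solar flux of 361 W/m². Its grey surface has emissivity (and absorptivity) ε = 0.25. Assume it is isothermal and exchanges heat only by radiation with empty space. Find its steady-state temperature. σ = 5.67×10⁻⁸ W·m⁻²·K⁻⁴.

At steady state, absorbed solar power + internal power = radiated power.
Absorbed: α·S·A_cross = 0.25·361·3.205 = 289.2 W (cross-section πr²).
Total input = 289.2 + 803 = 1092 W.
Radiated: εσ·A_surf·T⁴ with A_surf = 4πr² = 12.82 m².
T⁴ = 1092/(0.25·5.67×10⁻⁸·12.82) = 6.011×10⁹ K⁴.

T ≈ 278 K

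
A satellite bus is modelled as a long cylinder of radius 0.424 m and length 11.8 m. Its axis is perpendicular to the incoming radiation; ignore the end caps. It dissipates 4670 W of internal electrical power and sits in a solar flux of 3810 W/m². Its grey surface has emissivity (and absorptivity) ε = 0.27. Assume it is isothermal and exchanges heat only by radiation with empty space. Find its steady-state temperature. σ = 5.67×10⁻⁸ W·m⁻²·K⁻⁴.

T ≈ 420 K

At steady state, absorbed solar power + internal power = radiated power.
Absorbed: α·S·A_cross = 0.27·3810·10.01 = 10290 W (cross-section 2rL).
Total input = 10290 + 4670 = 14960 W.
Radiated: εσ·A_surf·T⁴ with A_surf = 2πrL = 31.44 m².
T⁴ = 14960/(0.27·5.67×10⁻⁸·31.44) = 3.109×10¹⁰ K⁴.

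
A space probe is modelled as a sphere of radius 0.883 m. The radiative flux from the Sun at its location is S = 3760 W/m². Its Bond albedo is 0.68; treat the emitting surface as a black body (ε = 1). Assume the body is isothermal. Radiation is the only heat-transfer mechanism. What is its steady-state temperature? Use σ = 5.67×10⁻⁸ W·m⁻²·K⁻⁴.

At equilibrium, absorbed power = emitted power.
Absorbing cross-section = πr² = 2.449 m²; emitting surface = 4πr² = 9.798 m² (ratio 4).
(1−a)S·A_cross = εσ·A_surf·T⁴  ⇒  T⁴ = (1−a)S/(4σ).
T⁴ = 0.320·3760/(4·5.67×10⁻⁸) = 5.305×10⁹ K⁴.
T = (5.305×10⁹)^(1/4).

T ≈ 270 K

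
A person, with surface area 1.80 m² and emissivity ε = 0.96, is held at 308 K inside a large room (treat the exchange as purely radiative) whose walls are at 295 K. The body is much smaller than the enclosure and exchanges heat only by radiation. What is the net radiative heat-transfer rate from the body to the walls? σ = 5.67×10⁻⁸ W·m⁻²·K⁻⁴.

P_net ≈ 140 W

For a small grey body in a large enclosure: P_net = εσA(T_body⁴ − T_wall⁴).
A = 1.80 m²; T_body⁴ − T_wall⁴ = 8.999×10⁹ − 7.573×10⁹ = 1.426×10⁹ K⁴.
|P_net| = 0.96·5.67×10⁻⁸·1.800·1.426×10⁹.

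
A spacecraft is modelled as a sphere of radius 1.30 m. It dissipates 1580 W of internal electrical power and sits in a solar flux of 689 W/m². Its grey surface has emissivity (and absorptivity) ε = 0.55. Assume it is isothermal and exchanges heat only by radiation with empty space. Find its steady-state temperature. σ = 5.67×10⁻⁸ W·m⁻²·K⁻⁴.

T ≈ 271 K

At steady state, absorbed solar power + internal power = radiated power.
Absorbed: α·S·A_cross = 0.55·689·5.309 = 2012 W (cross-section πr²).
Total input = 2012 + 1580 = 3592 W.
Radiated: εσ·A_surf·T⁴ with A_surf = 4πr² = 21.24 m².
T⁴ = 3592/(0.55·5.67×10⁻⁸·21.24) = 5.424×10⁹ K⁴.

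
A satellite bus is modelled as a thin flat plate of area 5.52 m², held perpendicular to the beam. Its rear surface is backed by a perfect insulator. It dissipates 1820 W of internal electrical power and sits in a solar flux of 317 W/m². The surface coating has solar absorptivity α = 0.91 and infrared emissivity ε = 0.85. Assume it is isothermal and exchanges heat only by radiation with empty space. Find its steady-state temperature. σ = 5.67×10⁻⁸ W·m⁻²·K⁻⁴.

T ≈ 337 K

At steady state, absorbed solar power + internal power = radiated power.
Absorbed: α·S·A_cross = 0.91·317·5.520 = 1592 W (cross-section A).
Total input = 1592 + 1820 = 3412 W.
Radiated: εσ·A_surf·T⁴ with A_surf = A = 5.520 m².
T⁴ = 3412/(0.85·5.67×10⁻⁸·5.520) = 1.283×10¹⁰ K⁴.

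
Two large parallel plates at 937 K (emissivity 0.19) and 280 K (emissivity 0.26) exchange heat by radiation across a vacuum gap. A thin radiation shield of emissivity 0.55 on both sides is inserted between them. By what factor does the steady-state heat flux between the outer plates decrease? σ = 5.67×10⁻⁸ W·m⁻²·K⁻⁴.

factor ≈ 1.33

Without shield: q₀ = σΔ(T⁴)/(1/ε₁+1/ε₂−1) with denominator 8.109.
With shield the two gaps are in series; the resistances add: (1/ε₁+1/ε_s−1)+(1/ε_s+1/ε₂−1) = 6.081+4.664 = 10.75.
Heat-flux ratio q₀/q = 10.75/8.109.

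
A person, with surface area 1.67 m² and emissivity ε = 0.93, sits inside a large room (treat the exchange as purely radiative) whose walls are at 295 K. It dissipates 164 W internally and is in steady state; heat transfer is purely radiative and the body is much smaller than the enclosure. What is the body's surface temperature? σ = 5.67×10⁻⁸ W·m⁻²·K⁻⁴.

T ≈ 312 K

For a small grey body in a large enclosure, net radiated power = εσA(T⁴ − T_w⁴).
Steady state: P = εσA(T⁴ − T_w⁴) with A = 1.67 m².
T⁴ = P/(εσA) + T_w⁴ = 164/(0.93·5.67×10⁻⁸·1.670) + (295)⁴
    = 1.862×10⁹ + 7.573×10⁹ = 9.436×10⁹ K⁴.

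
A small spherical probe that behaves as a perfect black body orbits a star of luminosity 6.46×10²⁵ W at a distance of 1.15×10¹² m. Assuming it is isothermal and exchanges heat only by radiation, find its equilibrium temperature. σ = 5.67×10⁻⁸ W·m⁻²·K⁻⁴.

T ≈ 64.3 K

First find the stellar flux at distance d: S = L/(4πd²) = 6.46×10²⁵/(4π·(1.15×10¹²)²) = 3.887 W/m².
For an isothermal sphere, absorbed (1−a)S·πr² = emitted σ·4πr²·T⁴, so T⁴ = (1−a)S/(4σ).
T⁴ = 1.00·3.887/(4·5.67×10⁻⁸) = 1.714×10⁷ K⁴.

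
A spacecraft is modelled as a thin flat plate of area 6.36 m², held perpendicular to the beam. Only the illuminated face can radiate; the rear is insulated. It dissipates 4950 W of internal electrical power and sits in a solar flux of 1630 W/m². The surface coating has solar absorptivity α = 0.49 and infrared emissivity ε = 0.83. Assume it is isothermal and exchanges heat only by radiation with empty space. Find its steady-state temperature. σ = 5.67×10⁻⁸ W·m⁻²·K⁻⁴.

T ≈ 428 K

At steady state, absorbed solar power + internal power = radiated power.
Absorbed: α·S·A_cross = 0.49·1630·6.360 = 5080 W (cross-section A).
Total input = 5080 + 4950 = 10030 W.
Radiated: εσ·A_surf·T⁴ with A_surf = A = 6.360 m².
T⁴ = 10030/(0.83·5.67×10⁻⁸·6.360) = 3.351×10¹⁰ K⁴.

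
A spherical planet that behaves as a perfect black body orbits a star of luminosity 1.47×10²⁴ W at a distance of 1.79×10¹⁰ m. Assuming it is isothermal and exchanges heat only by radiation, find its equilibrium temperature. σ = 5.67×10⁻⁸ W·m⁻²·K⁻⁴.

First find the stellar flux at distance d: S = L/(4πd²) = 1.47×10²⁴/(4π·(1.79×10¹⁰)²) = 365.1 W/m².
For an isothermal sphere, absorbed (1−a)S·πr² = emitted σ·4πr²·T⁴, so T⁴ = (1−a)S/(4σ).
T⁴ = 1.00·365.1/(4·5.67×10⁻⁸) = 1.610×10⁹ K⁴.

T ≈ 200 K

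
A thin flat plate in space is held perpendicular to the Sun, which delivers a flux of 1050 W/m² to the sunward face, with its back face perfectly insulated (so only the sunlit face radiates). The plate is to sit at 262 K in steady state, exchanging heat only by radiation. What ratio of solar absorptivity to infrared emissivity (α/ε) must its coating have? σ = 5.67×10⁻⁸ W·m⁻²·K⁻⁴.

α/ε ≈ 0.254

Balance: αS·A = εσ·1A·T⁴ ⇒ α/ε = σT⁴/S.
α/ε = 5.67×10⁻⁸·(262)⁴/1050 = 5.67×10⁻⁸·4.712×10⁹/1050.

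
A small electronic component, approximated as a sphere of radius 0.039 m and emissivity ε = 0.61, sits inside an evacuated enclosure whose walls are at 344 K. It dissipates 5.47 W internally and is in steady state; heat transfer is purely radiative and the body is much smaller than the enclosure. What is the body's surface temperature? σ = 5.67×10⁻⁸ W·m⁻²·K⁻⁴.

T ≈ 386 K

For a small grey body in a large enclosure, net radiated power = εσA(T⁴ − T_w⁴).
Steady state: P = εσA(T⁴ − T_w⁴) with A = 4πr² = 0.01911 m².
T⁴ = P/(εσA) + T_w⁴ = 5.47/(0.61·5.67×10⁻⁸·0.01911) + (344)⁴
    = 8.274×10⁹ + 1.400×10¹⁰ = 2.228×10¹⁰ K⁴.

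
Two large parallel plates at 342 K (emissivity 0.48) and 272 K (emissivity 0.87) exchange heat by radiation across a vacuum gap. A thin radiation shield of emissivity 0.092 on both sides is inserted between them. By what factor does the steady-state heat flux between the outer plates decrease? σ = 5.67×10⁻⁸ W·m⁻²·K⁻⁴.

Without shield: q₀ = σΔ(T⁴)/(1/ε₁+1/ε₂−1) with denominator 2.233.
With shield the two gaps are in series; the resistances add: (1/ε₁+1/ε_s−1)+(1/ε_s+1/ε₂−1) = 11.95+11.02 = 22.97.
Heat-flux ratio q₀/q = 22.97/2.233.

factor ≈ 10.3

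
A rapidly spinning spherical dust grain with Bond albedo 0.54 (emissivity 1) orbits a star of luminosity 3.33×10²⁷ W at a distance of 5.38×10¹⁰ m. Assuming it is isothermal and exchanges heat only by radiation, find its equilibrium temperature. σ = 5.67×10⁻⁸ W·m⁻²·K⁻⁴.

First find the stellar flux at distance d: S = L/(4πd²) = 3.33×10²⁷/(4π·(5.38×10¹⁰)²) = 91550 W/m².
For an isothermal sphere, absorbed (1−a)S·πr² = emitted σ·4πr²·T⁴, so T⁴ = (1−a)S/(4σ).
T⁴ = 0.460·91550/(4·5.67×10⁻⁸) = 1.857×10¹¹ K⁴.

T ≈ 656 K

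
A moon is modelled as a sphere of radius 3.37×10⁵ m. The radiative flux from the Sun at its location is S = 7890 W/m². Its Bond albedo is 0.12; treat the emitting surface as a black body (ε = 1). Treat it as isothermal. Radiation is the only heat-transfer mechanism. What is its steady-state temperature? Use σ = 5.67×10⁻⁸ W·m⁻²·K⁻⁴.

T ≈ 418 K

At equilibrium, absorbed power = emitted power.
Absorbing cross-section = πr² = 3.568×10¹¹ m²; emitting surface = 4πr² = 1.427×10¹² m² (ratio 4).
(1−a)S·A_cross = εσ·A_surf·T⁴  ⇒  T⁴ = (1−a)S/(4σ).
T⁴ = 0.880·7890/(4·5.67×10⁻⁸) = 3.061×10¹⁰ K⁴.
T = (3.061×10¹⁰)^(1/4).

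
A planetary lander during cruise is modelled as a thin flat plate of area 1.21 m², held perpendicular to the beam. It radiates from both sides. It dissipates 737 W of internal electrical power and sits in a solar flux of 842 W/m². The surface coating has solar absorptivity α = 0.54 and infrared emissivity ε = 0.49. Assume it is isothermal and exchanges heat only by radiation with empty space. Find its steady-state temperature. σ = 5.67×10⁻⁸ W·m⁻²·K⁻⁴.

At steady state, absorbed solar power + internal power = radiated power.
Absorbed: α·S·A_cross = 0.54·842·1.210 = 550.2 W (cross-section A).
Total input = 550.2 + 737 = 1287 W.
Radiated: εσ·A_surf·T⁴ with A_surf = 2A = 2.420 m².
T⁴ = 1287/(0.49·5.67×10⁻⁸·2.420) = 1.914×10¹⁰ K⁴.

T ≈ 372 K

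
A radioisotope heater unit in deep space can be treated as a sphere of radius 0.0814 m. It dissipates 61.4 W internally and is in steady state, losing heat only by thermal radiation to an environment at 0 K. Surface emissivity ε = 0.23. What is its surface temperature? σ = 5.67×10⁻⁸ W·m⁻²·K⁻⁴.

T ≈ 488 K

Steady state: internal power = radiated power, P = εσA T⁴.
Radiating area A = 4πr² = 0.08326 m².
T⁴ = P/(εσA) = 61.4/(0.23·5.67×10⁻⁸·0.08326) = 5.655×10¹⁰ K⁴.
T = (5.655×10¹⁰)^(1/4).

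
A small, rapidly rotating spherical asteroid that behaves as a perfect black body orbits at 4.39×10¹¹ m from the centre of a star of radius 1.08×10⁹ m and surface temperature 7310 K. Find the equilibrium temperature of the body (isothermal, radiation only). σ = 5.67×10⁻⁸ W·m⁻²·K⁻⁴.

The star's surface emits σT_*⁴; at distance d the flux is S = σT_*⁴(R_*/d)².
S = 5.67×10⁻⁸·(7310)⁴·(1.08×10⁹/4.39×10¹¹)² = 979.9 W/m².
For an isothermal sphere T⁴ = (1−a)S/(4σ) = 4.320×10⁹ K⁴.

T ≈ 256 K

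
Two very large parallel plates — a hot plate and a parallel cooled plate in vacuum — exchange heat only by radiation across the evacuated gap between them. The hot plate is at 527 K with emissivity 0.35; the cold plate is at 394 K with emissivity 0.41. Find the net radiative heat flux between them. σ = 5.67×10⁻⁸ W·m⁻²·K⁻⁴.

For two infinite grey parallel plates, q = σ(T₁⁴ − T₂⁴)/(1/ε₁ + 1/ε₂ − 1).
T₁⁴ − T₂⁴ = 7.713×10¹⁰ − 2.410×10¹⁰ = 5.304×10¹⁰ K⁴.
1/ε₁ + 1/ε₂ − 1 = 2.857 + 2.439 − 1 = 4.296.
q = 5.67×10⁻⁸ × 5.304×10¹⁰ / 4.296.

q ≈ 700 W/m²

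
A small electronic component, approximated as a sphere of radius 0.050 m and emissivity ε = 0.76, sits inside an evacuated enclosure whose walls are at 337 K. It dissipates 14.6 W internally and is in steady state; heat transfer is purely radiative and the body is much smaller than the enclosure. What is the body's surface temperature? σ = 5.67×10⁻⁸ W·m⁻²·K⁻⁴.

For a small grey body in a large enclosure, net radiated power = εσA(T⁴ − T_w⁴).
Steady state: P = εσA(T⁴ − T_w⁴) with A = 4πr² = 0.03142 m².
T⁴ = P/(εσA) + T_w⁴ = 14.6/(0.76·5.67×10⁻⁸·0.03142) + (337)⁴
    = 1.078×10¹⁰ + 1.290×10¹⁰ = 2.368×10¹⁰ K⁴.

T ≈ 392 K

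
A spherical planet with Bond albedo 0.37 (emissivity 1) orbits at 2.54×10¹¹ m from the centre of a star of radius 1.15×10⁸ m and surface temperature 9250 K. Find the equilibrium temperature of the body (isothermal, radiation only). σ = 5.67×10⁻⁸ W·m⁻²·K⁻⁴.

The star's surface emits σT_*⁴; at distance d the flux is S = σT_*⁴(R_*/d)².
S = 5.67×10⁻⁸·(9250)⁴·(1.15×10⁸/2.54×10¹¹)² = 85.09 W/m².
For an isothermal sphere T⁴ = (1−a)S/(4σ) = 2.364×10⁸ K⁴.

T ≈ 124 K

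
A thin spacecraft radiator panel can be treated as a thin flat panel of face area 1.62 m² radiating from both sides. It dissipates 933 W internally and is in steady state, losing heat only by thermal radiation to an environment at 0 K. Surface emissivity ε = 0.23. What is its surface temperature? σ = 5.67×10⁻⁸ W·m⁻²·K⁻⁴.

Steady state: internal power = radiated power, P = εσA T⁴.
Radiating area A = 2·1.62 = 3.240 m².
T⁴ = P/(εσA) = 933/(0.23·5.67×10⁻⁸·3.240) = 2.208×10¹⁰ K⁴.
T = (2.208×10¹⁰)^(1/4).

T ≈ 385 K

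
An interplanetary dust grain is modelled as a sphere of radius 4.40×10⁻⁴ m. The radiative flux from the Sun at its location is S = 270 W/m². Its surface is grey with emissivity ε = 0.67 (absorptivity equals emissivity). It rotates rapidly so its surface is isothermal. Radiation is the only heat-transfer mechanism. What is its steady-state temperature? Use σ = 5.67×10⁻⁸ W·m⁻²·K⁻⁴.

T ≈ 186 K

At equilibrium, absorbed power = emitted power.
Absorbing cross-section = πr² = 6.082×10⁻⁷ m²; emitting surface = 4πr² = 2.433×10⁻⁶ m² (ratio 4).
εS·A_cross = εσ·A_surf·T⁴  ⇒  T⁴ = S/(4σ)   (ε cancels).
T⁴ = 270/(4·5.67×10⁻⁸) = 1.190×10⁹ K⁴.
T = (1.190×10⁹)^(1/4).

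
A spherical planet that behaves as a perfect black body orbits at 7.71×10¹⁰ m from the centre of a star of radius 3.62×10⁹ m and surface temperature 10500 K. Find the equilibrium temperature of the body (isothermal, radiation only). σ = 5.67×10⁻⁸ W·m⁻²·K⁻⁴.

T ≈ 1610 K

The star's surface emits σT_*⁴; at distance d the flux is S = σT_*⁴(R_*/d)².
S = 5.67×10⁻⁸·(10500)⁴·(3.62×10⁹/7.71×10¹⁰)² = 1.519×10⁶ W/m².
For an isothermal sphere T⁴ = (1−a)S/(4σ) = 6.699×10¹² K⁴.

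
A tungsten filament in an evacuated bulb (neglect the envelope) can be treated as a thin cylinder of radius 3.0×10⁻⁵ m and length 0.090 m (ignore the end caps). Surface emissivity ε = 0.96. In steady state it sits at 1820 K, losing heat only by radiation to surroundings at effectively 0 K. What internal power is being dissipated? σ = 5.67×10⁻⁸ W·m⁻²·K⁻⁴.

P ≈ 10.1 W

Steady state: P = εσA T⁴.
A = 2πrL = 1.696×10⁻⁵ m²; T⁴ = (1820)⁴ = 1.097×10¹³ K⁴.
P = 0.96 × 5.67×10⁻⁸ × 1.696×10⁻⁵ × 1.097×10¹³.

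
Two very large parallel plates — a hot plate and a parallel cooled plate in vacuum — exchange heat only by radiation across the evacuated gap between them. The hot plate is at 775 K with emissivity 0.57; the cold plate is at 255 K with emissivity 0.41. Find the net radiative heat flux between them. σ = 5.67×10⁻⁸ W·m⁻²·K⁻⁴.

For two infinite grey parallel plates, q = σ(T₁⁴ − T₂⁴)/(1/ε₁ + 1/ε₂ − 1).
T₁⁴ − T₂⁴ = 3.608×10¹¹ − 4.228×10⁹ = 3.565×10¹¹ K⁴.
1/ε₁ + 1/ε₂ − 1 = 1.754 + 2.439 − 1 = 3.193.
q = 5.67×10⁻⁸ × 3.565×10¹¹ / 3.193.

q ≈ 6330 W/m²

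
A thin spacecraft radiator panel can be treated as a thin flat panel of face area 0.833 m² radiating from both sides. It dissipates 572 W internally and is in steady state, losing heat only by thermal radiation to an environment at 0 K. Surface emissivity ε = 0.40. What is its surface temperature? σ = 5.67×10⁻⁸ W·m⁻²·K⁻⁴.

Steady state: internal power = radiated power, P = εσA T⁴.
Radiating area A = 2·0.833 = 1.666 m².
T⁴ = P/(εσA) = 572/(0.40·5.67×10⁻⁸·1.666) = 1.514×10¹⁰ K⁴.
T = (1.514×10¹⁰)^(1/4).

T ≈ 351 K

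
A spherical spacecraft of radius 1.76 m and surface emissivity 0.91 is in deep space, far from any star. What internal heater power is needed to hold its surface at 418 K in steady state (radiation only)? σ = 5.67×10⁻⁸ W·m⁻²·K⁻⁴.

P ≈ 61300 W

P = εσ·4πr²·T⁴.
4πr² = 38.93 m²; T⁴ = 3.053×10¹⁰ K⁴.
P = 0.91·5.67×10⁻⁸·38.93·3.053×10¹⁰.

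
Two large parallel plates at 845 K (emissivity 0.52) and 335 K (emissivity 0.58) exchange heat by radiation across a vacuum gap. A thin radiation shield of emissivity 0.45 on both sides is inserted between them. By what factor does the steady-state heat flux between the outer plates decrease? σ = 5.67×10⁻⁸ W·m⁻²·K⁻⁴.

factor ≈ 2.30

Without shield: q₀ = σΔ(T⁴)/(1/ε₁+1/ε₂−1) with denominator 2.647.
With shield the two gaps are in series; the resistances add: (1/ε₁+1/ε_s−1)+(1/ε_s+1/ε₂−1) = 3.145+2.946 = 6.092.
Heat-flux ratio q₀/q = 6.092/2.647.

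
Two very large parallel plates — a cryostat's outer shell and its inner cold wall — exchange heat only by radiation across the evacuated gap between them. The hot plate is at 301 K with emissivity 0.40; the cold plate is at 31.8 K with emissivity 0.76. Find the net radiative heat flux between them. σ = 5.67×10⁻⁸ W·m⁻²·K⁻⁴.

For two infinite grey parallel plates, q = σ(T₁⁴ − T₂⁴)/(1/ε₁ + 1/ε₂ − 1).
T₁⁴ − T₂⁴ = 8.209×10⁹ − 1.023×10⁶ = 8.208×10⁹ K⁴.
1/ε₁ + 1/ε₂ − 1 = 2.500 + 1.316 − 1 = 2.816.
q = 5.67×10⁻⁸ × 8.208×10⁹ / 2.816.

q ≈ 165 W/m²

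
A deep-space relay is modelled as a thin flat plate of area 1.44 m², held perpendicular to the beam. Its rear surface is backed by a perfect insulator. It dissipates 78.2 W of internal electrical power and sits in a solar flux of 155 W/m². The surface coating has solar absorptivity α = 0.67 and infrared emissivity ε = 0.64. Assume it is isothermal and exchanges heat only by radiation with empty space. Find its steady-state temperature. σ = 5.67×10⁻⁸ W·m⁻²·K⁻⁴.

At steady state, absorbed solar power + internal power = radiated power.
Absorbed: α·S·A_cross = 0.67·155·1.440 = 149.5 W (cross-section A).
Total input = 149.5 + 78.2 = 227.7 W.
Radiated: εσ·A_surf·T⁴ with A_surf = A = 1.440 m².
T⁴ = 227.7/(0.64·5.67×10⁻⁸·1.440) = 4.358×10⁹ K⁴.

T ≈ 257 K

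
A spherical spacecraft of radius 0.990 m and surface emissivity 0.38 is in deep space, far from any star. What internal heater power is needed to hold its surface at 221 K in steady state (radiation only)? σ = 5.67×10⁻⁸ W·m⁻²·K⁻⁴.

P ≈ 633 W

P = εσ·4πr²·T⁴.
4πr² = 12.32 m²; T⁴ = 2.385×10⁹ K⁴.
P = 0.38·5.67×10⁻⁸·12.32·2.385×10⁹.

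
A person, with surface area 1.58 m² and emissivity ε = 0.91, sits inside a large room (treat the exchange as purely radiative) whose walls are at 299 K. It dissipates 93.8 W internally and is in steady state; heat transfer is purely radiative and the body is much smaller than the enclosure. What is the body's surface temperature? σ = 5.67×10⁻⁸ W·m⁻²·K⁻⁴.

For a small grey body in a large enclosure, net radiated power = εσA(T⁴ − T_w⁴).
Steady state: P = εσA(T⁴ − T_w⁴) with A = 1.58 m².
T⁴ = P/(εσA) + T_w⁴ = 93.8/(0.91·5.67×10⁻⁸·1.580) + (299)⁴
    = 1.151×10⁹ + 7.993×10⁹ = 9.143×10⁹ K⁴.

T ≈ 309 K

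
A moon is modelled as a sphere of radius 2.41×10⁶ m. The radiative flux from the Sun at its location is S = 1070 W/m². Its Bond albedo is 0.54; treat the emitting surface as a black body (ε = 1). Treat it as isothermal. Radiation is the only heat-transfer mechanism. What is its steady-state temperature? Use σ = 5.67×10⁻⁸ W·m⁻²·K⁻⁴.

T ≈ 216 K

At equilibrium, absorbed power = emitted power.
Absorbing cross-section = πr² = 1.825×10¹³ m²; emitting surface = 4πr² = 7.299×10¹³ m² (ratio 4).
(1−a)S·A_cross = εσ·A_surf·T⁴  ⇒  T⁴ = (1−a)S/(4σ).
T⁴ = 0.460·1070/(4·5.67×10⁻⁸) = 2.170×10⁹ K⁴.
T = (2.170×10⁹)^(1/4).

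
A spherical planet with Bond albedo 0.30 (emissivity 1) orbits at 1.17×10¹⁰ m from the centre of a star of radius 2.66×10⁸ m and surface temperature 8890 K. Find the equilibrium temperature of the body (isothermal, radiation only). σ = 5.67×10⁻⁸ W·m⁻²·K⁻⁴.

The star's surface emits σT_*⁴; at distance d the flux is S = σT_*⁴(R_*/d)².
S = 5.67×10⁻⁸·(8890)⁴·(2.66×10⁸/1.17×10¹⁰)² = 1.831×10⁵ W/m².
For an isothermal sphere T⁴ = (1−a)S/(4σ) = 5.650×10¹¹ K⁴.

T ≈ 867 K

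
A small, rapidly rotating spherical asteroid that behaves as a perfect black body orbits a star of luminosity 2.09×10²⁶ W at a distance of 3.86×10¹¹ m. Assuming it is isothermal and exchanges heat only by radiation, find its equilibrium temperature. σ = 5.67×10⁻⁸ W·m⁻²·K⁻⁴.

First find the stellar flux at distance d: S = L/(4πd²) = 2.09×10²⁶/(4π·(3.86×10¹¹)²) = 111.6 W/m².
For an isothermal sphere, absorbed (1−a)S·πr² = emitted σ·4πr²·T⁴, so T⁴ = (1−a)S/(4σ).
T⁴ = 1.00·111.6/(4·5.67×10⁻⁸) = 4.922×10⁸ K⁴.

T ≈ 149 K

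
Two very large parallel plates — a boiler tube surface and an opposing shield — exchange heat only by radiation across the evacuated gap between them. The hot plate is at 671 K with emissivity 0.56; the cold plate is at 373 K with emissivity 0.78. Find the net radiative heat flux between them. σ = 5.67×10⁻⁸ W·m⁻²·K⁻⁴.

q ≈ 5030 W/m²

For two infinite grey parallel plates, q = σ(T₁⁴ − T₂⁴)/(1/ε₁ + 1/ε₂ − 1).
T₁⁴ − T₂⁴ = 2.027×10¹¹ − 1.936×10¹⁰ = 1.834×10¹¹ K⁴.
1/ε₁ + 1/ε₂ − 1 = 1.786 + 1.282 − 1 = 2.068.
q = 5.67×10⁻⁸ × 1.834×10¹¹ / 2.068.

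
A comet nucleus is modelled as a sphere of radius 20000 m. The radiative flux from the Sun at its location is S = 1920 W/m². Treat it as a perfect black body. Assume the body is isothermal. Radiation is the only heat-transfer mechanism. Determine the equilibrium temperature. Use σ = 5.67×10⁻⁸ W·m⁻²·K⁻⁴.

T ≈ 303 K

At equilibrium, absorbed power = emitted power.
Absorbing cross-section = πr² = 1.257×10⁹ m²; emitting surface = 4πr² = 5.027×10⁹ m² (ratio 4).
S·A_cross = εσ·A_surf·T⁴  ⇒  T⁴ = S/(4σ).
T⁴ = 1.00·1920/(4·5.67×10⁻⁸) = 8.466×10⁹ K⁴.
T = (8.466×10⁹)^(1/4).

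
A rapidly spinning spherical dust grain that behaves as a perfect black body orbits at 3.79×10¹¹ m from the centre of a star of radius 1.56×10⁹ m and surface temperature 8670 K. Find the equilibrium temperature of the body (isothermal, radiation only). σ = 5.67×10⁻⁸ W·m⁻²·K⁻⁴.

The star's surface emits σT_*⁴; at distance d the flux is S = σT_*⁴(R_*/d)².
S = 5.67×10⁻⁸·(8670)⁴·(1.56×10⁹/3.79×10¹¹)² = 5428 W/m².
For an isothermal sphere T⁴ = (1−a)S/(4σ) = 2.393×10¹⁰ K⁴.

T ≈ 393 K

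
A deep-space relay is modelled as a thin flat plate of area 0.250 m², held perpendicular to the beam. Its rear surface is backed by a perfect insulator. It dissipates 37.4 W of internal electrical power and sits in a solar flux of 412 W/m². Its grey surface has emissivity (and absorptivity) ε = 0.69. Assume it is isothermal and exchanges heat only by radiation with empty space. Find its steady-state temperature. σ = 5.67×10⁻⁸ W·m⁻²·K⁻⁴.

T ≈ 325 K

At steady state, absorbed solar power + internal power = radiated power.
Absorbed: α·S·A_cross = 0.69·412·0.2500 = 71.07 W (cross-section A).
Total input = 71.07 + 37.4 = 108.5 W.
Radiated: εσ·A_surf·T⁴ with A_surf = A = 0.2500 m².
T⁴ = 108.5/(0.69·5.67×10⁻⁸·0.2500) = 1.109×10¹⁰ K⁴.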